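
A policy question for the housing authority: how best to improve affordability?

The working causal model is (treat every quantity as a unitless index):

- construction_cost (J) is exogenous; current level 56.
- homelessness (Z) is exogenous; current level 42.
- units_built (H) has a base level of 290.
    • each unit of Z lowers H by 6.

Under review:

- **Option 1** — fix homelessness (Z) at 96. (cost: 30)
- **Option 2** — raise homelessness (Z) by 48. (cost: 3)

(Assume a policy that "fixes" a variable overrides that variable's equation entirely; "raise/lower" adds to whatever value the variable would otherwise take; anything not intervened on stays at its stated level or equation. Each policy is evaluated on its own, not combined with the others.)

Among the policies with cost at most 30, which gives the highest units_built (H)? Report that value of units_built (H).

Option 1 (Z := 96):
  Z = 96
  H = 290 − 6·96 = -286
Option 2 (Z + 48):
  Z = 42 + 48 = 90
  H = 290 − 6·90 = -250
Comparing — Option 1: H=-286, Option 2: H=-250. Highest is -250 (Option 2).

-250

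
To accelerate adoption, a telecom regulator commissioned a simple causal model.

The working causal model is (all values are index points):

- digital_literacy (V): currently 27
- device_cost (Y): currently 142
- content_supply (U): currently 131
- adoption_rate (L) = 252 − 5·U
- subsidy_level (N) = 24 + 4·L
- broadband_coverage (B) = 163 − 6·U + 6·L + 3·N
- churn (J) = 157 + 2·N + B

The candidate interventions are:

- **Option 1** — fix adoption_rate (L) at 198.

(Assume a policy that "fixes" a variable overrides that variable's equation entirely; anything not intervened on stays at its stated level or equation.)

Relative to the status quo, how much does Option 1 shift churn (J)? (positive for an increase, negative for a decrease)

15626

Baseline:
  U = 131
  L = 252 − 5·131 = -403
  N = 24 + 4·(-403) = -1588
  B = 163 − 6·131 + 6·(-403) + 3·(-1588) = -7805
  J = 157 + 2·(-1588) + (-7805) = -10824
Option 1 (L := 198):
  U = 131
  L = 198
  N = 24 + 4·198 = 816
  B = 163 − 6·131 + 6·198 + 3·816 = 3013
  J = 157 + 2·816 + 3013 = 4802
Change in J: 4802 − (-10824) = 15626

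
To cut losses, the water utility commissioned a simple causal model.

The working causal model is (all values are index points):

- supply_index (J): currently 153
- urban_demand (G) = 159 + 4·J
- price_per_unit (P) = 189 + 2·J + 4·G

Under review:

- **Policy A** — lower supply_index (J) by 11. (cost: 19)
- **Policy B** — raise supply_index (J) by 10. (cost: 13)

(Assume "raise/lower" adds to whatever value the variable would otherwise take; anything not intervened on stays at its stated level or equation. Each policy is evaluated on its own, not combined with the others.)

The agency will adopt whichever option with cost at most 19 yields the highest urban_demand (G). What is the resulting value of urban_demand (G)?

Policy A (J − 11):
  J = 153 − 11 = 142
  G = 159 + 4·142 = 727
Policy B (J + 10):
  J = 153 + 10 = 163
  G = 159 + 4·163 = 811
Comparing — Policy A: G=727, Policy B: G=811. Highest is 811 (Policy B).

811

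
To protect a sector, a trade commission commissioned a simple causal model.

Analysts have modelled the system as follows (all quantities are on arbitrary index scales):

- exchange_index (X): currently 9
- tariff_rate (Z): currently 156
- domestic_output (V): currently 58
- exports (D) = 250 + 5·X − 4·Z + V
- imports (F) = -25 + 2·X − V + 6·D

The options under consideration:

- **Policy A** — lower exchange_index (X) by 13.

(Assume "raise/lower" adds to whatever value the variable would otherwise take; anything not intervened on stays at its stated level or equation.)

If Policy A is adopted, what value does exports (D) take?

Policy A (X − 13):
  X = 9 − 13 = -4
  Z = 156
  V = 58
  D = 250 + 5·(-4) − 4·156 + 58 = -336

-336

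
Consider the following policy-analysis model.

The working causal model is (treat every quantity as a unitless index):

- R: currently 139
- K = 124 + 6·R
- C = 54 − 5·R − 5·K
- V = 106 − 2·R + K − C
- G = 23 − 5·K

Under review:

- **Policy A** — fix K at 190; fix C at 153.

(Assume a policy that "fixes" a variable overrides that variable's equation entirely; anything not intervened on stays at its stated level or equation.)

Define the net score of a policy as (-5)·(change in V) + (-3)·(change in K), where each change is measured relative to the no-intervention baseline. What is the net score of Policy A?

34064

Baseline:
  R = 139
  K = 124 + 6·139 = 958
  C = 54 − 5·139 − 5·958 = -5431
  V = 106 − 2·139 + 958 − (-5431) = 6217
Policy A (K := 190, C := 153):
  R = 139
  K = 190
  C = 153
  V = 106 − 2·139 + 190 − 153 = -135
ΔV = -135 − 6217 = -6352; ΔK = 190 − 958 = -768
Score = (-5)·(-6352) + (-3)·(-768) = 34064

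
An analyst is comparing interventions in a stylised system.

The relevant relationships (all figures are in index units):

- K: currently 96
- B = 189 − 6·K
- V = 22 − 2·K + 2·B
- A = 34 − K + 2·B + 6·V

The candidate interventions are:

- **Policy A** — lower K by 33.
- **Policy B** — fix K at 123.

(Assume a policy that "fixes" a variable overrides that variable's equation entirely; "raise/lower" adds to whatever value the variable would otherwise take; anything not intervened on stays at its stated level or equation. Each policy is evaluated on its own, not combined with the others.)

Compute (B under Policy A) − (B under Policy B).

Policy A (K − 33):
  K = 96 − 33 = 63
  B = 189 − 6·63 = -189
Policy B (K := 123):
  K = 123
  B = 189 − 6·123 = -549
B: -189 − (-549) = 360

360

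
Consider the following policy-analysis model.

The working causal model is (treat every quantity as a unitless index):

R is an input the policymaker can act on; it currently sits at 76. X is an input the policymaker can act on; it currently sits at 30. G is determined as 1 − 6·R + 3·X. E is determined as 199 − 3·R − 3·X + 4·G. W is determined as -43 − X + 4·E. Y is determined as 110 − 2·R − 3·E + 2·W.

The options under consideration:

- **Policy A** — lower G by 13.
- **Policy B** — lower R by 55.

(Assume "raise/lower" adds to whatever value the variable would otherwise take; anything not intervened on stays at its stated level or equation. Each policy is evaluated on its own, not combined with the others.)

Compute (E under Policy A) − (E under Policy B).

Policy A (G − 13):
  R = 76
  X = 30
  G = 1 − 6·76 + 3·30 (−13 from intervention) = -378
  E = 199 − 3·76 − 3·30 + 4·(-378) = -1631
Policy B (R − 55):
  R = 76 − 55 = 21
  X = 30
  G = 1 − 6·21 + 3·30 = -35
  E = 199 − 3·21 − 3·30 + 4·(-35) = -94
E: -1631 − (-94) = -1537

-1537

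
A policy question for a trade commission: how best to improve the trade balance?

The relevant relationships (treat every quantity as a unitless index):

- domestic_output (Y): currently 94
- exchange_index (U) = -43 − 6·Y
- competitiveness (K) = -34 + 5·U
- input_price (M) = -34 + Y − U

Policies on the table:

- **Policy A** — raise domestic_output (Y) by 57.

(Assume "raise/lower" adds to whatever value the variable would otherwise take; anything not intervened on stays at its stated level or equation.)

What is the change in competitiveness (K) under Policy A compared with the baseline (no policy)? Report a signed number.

-1710

Baseline:
  Y = 94
  U = -43 − 6·94 = -607
  K = -34 + 5·(-607) = -3069
Policy A (Y + 57):
  Y = 94 + 57 = 151
  U = -43 − 6·151 = -949
  K = -34 + 5·(-949) = -4779
Change in K: -4779 − (-3069) = -1710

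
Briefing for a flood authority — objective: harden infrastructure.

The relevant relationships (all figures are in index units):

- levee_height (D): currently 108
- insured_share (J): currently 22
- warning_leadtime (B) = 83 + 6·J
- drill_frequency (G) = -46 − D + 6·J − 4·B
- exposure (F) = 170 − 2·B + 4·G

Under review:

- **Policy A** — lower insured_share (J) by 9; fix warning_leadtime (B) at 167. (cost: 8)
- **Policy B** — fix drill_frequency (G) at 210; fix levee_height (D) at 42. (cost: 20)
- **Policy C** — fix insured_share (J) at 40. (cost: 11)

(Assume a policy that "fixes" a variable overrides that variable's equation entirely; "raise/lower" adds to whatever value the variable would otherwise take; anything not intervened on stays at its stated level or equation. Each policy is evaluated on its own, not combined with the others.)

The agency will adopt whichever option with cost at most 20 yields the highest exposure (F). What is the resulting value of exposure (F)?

580

Policy A (J − 9, B := 167):
  D = 108
  J = 22 − 9 = 13
  B = 167
  G = -46 − 108 + 6·13 − 4·167 = -744
  F = 170 − 2·167 + 4·(-744) = -3140
Policy B (G := 210, D := 42):
  D = 42
  J = 22
  B = 83 + 6·22 = 215
  G = 210
  F = 170 − 2·215 + 4·210 = 580
Policy C (J := 40):
  D = 108
  J = 40
  B = 83 + 6·40 = 323
  G = -46 − 108 + 6·40 − 4·323 = -1206
  F = 170 − 2·323 + 4·(-1206) = -5300
Comparing — Policy A: F=-3140, Policy B: F=580, Policy C: F=-5300. Highest is 580 (Policy B).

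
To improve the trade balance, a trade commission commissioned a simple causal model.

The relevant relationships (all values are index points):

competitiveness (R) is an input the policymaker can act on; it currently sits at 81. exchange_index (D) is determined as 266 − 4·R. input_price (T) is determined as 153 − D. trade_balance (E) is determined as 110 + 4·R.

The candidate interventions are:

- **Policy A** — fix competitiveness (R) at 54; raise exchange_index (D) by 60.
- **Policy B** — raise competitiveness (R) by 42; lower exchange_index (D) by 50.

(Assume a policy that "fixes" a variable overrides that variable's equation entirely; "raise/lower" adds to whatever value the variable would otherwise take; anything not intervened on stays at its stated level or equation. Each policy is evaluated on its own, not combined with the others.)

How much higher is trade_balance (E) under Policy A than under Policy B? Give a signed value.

Policy A (R := 54, D + 60):
  R = 54
  E = 110 + 4·54 = 326
Policy B (R + 42, D − 50):
  R = 81 + 42 = 123
  E = 110 + 4·123 = 602
E: 326 − 602 = -276

-276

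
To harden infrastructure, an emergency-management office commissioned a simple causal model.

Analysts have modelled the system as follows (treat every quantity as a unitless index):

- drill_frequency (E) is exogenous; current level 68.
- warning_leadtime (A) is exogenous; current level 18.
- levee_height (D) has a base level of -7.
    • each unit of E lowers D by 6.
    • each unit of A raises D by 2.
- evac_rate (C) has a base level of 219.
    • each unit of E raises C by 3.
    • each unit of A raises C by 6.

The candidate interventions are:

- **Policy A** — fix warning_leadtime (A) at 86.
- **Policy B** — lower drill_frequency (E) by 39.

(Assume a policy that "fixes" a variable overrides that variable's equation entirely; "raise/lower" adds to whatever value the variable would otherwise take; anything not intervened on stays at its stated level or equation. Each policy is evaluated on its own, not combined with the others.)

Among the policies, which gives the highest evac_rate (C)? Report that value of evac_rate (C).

939

Policy A (A := 86):
  E = 68
  A = 86
  C = 219 + 3·68 + 6·86 = 939
Policy B (E − 39):
  E = 68 − 39 = 29
  A = 18
  C = 219 + 3·29 + 6·18 = 414
Comparing — Policy A: C=939, Policy B: C=414. Highest is 939 (Policy A).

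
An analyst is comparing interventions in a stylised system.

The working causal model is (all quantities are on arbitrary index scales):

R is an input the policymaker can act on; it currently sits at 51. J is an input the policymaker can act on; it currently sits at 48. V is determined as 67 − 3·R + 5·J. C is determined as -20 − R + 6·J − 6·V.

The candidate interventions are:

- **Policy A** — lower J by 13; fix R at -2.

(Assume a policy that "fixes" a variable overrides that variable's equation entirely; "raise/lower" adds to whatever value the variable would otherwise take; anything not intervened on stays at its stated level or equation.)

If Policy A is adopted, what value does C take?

Policy A (J − 13, R := -2):
  R = -2
  J = 48 − 13 = 35
  V = 67 − 3·(-2) + 5·35 = 248
  C = -20 − (-2) + 6·35 − 6·248 = -1296

-1296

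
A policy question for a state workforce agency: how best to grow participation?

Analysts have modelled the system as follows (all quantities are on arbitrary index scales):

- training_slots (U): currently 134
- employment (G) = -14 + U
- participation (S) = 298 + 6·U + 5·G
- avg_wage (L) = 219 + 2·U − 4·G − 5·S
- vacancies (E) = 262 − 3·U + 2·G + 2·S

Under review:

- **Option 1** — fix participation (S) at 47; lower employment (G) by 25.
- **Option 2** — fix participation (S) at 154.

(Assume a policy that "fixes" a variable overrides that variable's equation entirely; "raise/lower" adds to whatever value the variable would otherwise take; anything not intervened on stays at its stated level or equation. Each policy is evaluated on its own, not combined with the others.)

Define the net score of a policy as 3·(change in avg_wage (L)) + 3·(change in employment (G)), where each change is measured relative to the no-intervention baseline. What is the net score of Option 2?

23220

Baseline:
  U = 134
  G = -14 + 134 = 120
  S = 298 + 6·134 + 5·120 = 1702
  L = 219 + 2·134 − 4·120 − 5·1702 = -8503
Option 2 (S := 154):
  U = 134
  G = -14 + 134 = 120
  S = 154
  L = 219 + 2·134 − 4·120 − 5·154 = -763
ΔL = -763 − (-8503) = 7740; ΔG = 120 − 120 = 0
Score = 3·7740 + 3·0 = 23220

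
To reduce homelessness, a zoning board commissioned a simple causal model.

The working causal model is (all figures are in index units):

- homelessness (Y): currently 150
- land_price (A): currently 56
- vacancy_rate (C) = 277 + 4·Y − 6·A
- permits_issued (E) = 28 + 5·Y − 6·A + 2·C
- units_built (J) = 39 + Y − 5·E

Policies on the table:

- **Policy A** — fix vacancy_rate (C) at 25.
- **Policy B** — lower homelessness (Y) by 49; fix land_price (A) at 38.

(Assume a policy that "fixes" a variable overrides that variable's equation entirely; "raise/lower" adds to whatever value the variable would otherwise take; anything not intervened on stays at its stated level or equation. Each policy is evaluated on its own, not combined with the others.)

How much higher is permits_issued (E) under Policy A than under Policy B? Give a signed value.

Policy A (C := 25):
  Y = 150
  A = 56
  C = 25
  E = 28 + 5·150 − 6·56 + 2·25 = 492
Policy B (Y − 49, A := 38):
  Y = 150 − 49 = 101
  A = 38
  C = 277 + 4·101 − 6·38 = 453
  E = 28 + 5·101 − 6·38 + 2·453 = 1211
E: 492 − 1211 = -719

-719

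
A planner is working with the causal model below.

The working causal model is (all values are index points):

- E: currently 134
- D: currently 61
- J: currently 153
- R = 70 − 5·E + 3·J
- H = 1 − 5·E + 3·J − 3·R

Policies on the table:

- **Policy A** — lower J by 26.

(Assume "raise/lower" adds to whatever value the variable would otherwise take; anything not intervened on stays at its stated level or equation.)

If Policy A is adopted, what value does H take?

Policy A (J − 26):
  E = 134
  J = 153 − 26 = 127
  R = 70 − 5·134 + 3·127 = -219
  H = 1 − 5·134 + 3·127 − 3·(-219) = 369

369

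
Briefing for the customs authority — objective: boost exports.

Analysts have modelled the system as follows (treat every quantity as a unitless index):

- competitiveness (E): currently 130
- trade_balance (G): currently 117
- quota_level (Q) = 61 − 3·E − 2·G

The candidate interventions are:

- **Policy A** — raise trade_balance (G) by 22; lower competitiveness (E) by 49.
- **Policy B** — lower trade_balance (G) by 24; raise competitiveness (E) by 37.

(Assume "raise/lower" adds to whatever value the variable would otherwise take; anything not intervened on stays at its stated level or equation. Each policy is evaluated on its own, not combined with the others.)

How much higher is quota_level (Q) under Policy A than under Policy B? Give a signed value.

166

Policy A (G + 22, E − 49):
  E = 130 − 49 = 81
  G = 117 + 22 = 139
  Q = 61 − 3·81 − 2·139 = -460
Policy B (G − 24, E + 37):
  E = 130 + 37 = 167
  G = 117 − 24 = 93
  Q = 61 − 3·167 − 2·93 = -626
Q: -460 − (-626) = 166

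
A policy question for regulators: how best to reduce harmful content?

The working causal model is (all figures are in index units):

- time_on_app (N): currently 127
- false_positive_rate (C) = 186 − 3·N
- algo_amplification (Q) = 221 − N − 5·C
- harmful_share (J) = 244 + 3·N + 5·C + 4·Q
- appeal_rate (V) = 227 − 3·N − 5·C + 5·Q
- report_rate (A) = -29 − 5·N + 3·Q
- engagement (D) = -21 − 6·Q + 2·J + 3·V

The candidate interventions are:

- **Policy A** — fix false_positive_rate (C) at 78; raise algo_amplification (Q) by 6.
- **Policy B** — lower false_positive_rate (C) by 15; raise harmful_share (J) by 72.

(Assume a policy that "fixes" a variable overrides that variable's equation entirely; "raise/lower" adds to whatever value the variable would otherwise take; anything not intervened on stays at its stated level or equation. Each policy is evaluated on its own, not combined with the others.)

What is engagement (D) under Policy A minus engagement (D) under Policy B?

-25962

Policy A (C := 78, Q + 6):
  N = 127
  C = 78
  Q = 221 − 127 − 5·78 (+6 from intervention) = -290
  J = 244 + 3·127 + 5·78 + 4·(-290) = -145
  V = 227 − 3·127 − 5·78 + 5·(-290) = -1994
  D = -21 − 6·(-290) + 2·(-145) + 3·(-1994) = -4553
Policy B (C − 15, J + 72):
  N = 127
  C = 186 − 3·127 (−15 from intervention) = -210
  Q = 221 − 127 − 5·(-210) = 1144
  J = 244 + 3·127 + 5·(-210) + 4·1144 (+72 from intervention) = 4223
  V = 227 − 3·127 − 5·(-210) + 5·1144 = 6616
  D = -21 − 6·1144 + 2·4223 + 3·6616 = 21409
D: -4553 − 21409 = -25962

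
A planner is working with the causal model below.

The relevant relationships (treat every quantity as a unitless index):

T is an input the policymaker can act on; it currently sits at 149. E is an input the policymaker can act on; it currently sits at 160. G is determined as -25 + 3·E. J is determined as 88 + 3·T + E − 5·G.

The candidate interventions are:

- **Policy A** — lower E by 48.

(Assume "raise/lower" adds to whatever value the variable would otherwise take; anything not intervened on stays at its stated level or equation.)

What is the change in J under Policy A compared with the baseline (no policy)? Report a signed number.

672

Baseline:
  T = 149
  E = 160
  G = -25 + 3·160 = 455
  J = 88 + 3·149 + 160 − 5·455 = -1580
Policy A (E − 48):
  T = 149
  E = 160 − 48 = 112
  G = -25 + 3·112 = 311
  J = 88 + 3·149 + 112 − 5·311 = -908
Change in J: -908 − (-1580) = 672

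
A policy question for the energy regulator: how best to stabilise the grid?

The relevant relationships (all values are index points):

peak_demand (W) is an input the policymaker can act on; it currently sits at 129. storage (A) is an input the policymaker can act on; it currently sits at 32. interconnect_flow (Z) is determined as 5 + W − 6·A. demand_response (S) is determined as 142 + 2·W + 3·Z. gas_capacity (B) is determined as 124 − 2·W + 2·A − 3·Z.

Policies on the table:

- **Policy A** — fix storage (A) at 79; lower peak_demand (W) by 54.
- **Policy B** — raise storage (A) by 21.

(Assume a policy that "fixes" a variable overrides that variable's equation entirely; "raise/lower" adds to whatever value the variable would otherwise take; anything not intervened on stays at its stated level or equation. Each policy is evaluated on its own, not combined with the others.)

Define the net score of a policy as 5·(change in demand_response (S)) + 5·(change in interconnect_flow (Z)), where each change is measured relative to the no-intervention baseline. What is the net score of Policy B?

Baseline:
  W = 129
  A = 32
  Z = 5 + 129 − 6·32 = -58
  S = 142 + 2·129 + 3·(-58) = 226
Policy B (A + 21):
  W = 129
  A = 32 + 21 = 53
  Z = 5 + 129 − 6·53 = -184
  S = 142 + 2·129 + 3·(-184) = -152
ΔS = -152 − 226 = -378; ΔZ = -184 − (-58) = -126
Score = 5·(-378) + 5·(-126) = -2520

-2520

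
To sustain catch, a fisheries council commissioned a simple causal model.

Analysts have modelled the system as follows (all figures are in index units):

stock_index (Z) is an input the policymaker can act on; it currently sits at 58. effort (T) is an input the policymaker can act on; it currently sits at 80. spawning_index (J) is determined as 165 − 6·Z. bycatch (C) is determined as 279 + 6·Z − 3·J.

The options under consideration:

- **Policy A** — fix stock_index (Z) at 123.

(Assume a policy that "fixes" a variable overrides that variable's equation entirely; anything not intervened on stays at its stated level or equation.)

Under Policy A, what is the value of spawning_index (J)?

-573

Policy A (Z := 123):
  Z = 123
  J = 165 − 6·123 = -573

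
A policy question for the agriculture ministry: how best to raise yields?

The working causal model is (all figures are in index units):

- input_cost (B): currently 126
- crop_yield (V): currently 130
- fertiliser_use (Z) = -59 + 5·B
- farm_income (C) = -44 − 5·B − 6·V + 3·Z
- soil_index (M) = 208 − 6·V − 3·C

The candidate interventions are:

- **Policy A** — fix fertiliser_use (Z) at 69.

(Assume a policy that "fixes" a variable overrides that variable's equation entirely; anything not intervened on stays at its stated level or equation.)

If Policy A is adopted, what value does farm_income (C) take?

-1247

Policy A (Z := 69):
  B = 126
  V = 130
  Z = 69
  C = -44 − 5·126 − 6·130 + 3·69 = -1247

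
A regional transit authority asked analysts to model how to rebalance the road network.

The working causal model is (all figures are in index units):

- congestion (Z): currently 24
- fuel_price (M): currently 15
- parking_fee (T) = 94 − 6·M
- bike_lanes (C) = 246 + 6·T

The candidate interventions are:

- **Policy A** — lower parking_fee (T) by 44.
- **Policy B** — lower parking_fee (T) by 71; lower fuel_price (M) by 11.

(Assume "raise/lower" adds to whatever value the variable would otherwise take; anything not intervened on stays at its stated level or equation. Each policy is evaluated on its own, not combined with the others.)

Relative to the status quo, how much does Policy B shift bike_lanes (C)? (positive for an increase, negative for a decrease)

Baseline:
  M = 15
  T = 94 − 6·15 = 4
  C = 246 + 6·4 = 270
Policy B (T − 71, M − 11):
  M = 15 − 11 = 4
  T = 94 − 6·4 (−71 from intervention) = -1
  C = 246 + 6·(-1) = 240
Change in C: 240 − 270 = -30

-30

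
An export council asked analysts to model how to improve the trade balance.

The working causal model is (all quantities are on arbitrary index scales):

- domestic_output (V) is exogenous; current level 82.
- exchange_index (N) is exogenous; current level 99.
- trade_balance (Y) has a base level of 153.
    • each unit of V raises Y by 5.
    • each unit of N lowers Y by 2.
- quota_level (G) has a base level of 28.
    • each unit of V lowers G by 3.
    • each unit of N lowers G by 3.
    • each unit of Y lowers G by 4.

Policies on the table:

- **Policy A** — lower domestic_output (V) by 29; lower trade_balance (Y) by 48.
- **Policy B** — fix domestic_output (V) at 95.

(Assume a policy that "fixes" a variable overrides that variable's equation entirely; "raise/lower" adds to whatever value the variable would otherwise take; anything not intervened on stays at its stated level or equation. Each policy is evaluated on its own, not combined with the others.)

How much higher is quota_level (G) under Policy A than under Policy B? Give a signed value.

1158

Policy A (V − 29, Y − 48):
  V = 82 − 29 = 53
  N = 99
  Y = 153 + 5·53 − 2·99 (−48 from intervention) = 172
  G = 28 − 3·53 − 3·99 − 4·172 = -1116
Policy B (V := 95):
  V = 95
  N = 99
  Y = 153 + 5·95 − 2·99 = 430
  G = 28 − 3·95 − 3·99 − 4·430 = -2274
G: -1116 − (-2274) = 1158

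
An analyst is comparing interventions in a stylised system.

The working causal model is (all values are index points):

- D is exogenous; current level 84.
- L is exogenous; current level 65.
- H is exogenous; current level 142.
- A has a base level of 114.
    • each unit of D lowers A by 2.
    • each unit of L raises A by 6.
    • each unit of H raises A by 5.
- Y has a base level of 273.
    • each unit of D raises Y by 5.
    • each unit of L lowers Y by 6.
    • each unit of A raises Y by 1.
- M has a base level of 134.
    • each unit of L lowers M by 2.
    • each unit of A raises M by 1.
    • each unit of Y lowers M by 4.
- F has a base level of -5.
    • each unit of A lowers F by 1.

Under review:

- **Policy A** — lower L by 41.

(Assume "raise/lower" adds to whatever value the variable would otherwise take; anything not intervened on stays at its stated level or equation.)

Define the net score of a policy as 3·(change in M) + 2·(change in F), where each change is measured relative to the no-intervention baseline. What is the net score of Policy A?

0

Baseline:
  D = 84
  L = 65
  H = 142
  A = 114 − 2·84 + 6·65 + 5·142 = 1046
  Y = 273 + 5·84 − 6·65 + 1046 = 1349
  M = 134 − 2·65 + 1046 − 4·1349 = -4346
  F = -5 − 1046 = -1051
Policy A (L − 41):
  D = 84
  L = 65 − 41 = 24
  H = 142
  A = 114 − 2·84 + 6·24 + 5·142 = 800
  Y = 273 + 5·84 − 6·24 + 800 = 1349
  M = 134 − 2·24 + 800 − 4·1349 = -4510
  F = -5 − 800 = -805
ΔM = -4510 − (-4346) = -164; ΔF = -805 − (-1051) = 246
Score = 3·(-164) + 2·246 = 0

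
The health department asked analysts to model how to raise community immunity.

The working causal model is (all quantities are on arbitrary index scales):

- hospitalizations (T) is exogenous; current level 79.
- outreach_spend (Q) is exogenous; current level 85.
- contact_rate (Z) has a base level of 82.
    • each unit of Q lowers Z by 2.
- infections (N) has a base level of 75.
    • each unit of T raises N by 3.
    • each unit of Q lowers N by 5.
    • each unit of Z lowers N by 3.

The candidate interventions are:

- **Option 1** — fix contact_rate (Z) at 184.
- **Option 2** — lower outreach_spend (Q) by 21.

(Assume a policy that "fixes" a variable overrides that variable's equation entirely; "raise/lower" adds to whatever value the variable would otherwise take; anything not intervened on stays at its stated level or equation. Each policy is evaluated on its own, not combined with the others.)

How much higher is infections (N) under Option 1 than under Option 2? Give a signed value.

-795

Option 1 (Z := 184):
  T = 79
  Q = 85
  Z = 184
  N = 75 + 3·79 − 5·85 − 3·184 = -665
Option 2 (Q − 21):
  T = 79
  Q = 85 − 21 = 64
  Z = 82 − 2·64 = -46
  N = 75 + 3·79 − 5·64 − 3·(-46) = 130
N: -665 − 130 = -795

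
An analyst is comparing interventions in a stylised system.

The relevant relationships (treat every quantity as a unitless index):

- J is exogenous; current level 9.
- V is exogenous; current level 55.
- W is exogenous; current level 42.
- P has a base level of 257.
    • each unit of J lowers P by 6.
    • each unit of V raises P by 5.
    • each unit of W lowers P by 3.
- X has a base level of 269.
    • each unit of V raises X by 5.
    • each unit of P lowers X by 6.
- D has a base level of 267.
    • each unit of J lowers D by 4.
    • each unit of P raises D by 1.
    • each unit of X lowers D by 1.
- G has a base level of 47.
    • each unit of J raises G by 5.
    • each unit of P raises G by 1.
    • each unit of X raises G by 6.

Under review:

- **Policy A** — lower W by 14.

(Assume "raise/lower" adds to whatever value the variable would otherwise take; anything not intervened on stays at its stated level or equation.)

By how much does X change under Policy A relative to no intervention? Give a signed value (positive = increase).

-252

Baseline:
  J = 9
  V = 55
  W = 42
  P = 257 − 6·9 + 5·55 − 3·42 = 352
  X = 269 + 5·55 − 6·352 = -1568
Policy A (W − 14):
  J = 9
  V = 55
  W = 42 − 14 = 28
  P = 257 − 6·9 + 5·55 − 3·28 = 394
  X = 269 + 5·55 − 6·394 = -1820
Change in X: -1820 − (-1568) = -252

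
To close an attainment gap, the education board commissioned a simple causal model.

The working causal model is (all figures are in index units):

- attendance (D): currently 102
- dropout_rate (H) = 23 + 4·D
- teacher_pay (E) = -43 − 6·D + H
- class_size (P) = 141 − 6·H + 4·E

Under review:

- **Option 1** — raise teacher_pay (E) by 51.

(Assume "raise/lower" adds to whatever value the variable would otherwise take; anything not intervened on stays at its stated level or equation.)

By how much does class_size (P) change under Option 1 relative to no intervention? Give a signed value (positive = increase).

Baseline:
  D = 102
  H = 23 + 4·102 = 431
  E = -43 − 6·102 + 431 = -224
  P = 141 − 6·431 + 4·(-224) = -3341
Option 1 (E + 51):
  D = 102
  H = 23 + 4·102 = 431
  E = -43 − 6·102 + 431 (+51 from intervention) = -173
  P = 141 − 6·431 + 4·(-173) = -3137
Change in P: -3137 − (-3341) = 204

204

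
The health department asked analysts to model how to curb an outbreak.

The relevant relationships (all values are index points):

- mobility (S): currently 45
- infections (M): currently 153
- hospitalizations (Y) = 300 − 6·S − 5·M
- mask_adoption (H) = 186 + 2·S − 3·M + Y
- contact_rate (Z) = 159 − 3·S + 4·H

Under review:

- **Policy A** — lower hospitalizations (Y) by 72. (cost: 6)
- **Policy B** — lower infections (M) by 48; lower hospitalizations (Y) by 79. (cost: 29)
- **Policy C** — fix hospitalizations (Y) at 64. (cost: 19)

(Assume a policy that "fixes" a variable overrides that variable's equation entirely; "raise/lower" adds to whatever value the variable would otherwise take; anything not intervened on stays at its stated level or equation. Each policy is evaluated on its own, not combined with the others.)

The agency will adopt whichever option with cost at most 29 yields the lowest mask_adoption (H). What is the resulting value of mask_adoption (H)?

-990

Policy A (Y − 72):
  S = 45
  M = 153
  Y = 300 − 6·45 − 5·153 (−72 from intervention) = -807
  H = 186 + 2·45 − 3·153 + (-807) = -990
Policy B (M − 48, Y − 79):
  S = 45
  M = 153 − 48 = 105
  Y = 300 − 6·45 − 5·105 (−79 from intervention) = -574
  H = 186 + 2·45 − 3·105 + (-574) = -613
Policy C (Y := 64):
  S = 45
  M = 153
  Y = 64
  H = 186 + 2·45 − 3·153 + 64 = -119
Comparing — Policy A: H=-990, Policy B: H=-613, Policy C: H=-119. Lowest is -990 (Policy A).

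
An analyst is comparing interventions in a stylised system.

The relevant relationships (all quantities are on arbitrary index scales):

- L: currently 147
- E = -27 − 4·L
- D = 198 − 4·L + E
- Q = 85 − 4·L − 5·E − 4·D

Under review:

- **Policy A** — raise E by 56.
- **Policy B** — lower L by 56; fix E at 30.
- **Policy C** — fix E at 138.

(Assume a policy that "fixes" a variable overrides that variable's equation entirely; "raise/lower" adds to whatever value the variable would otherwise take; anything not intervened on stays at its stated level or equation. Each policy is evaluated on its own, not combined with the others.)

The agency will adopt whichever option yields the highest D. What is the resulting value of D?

-136

Policy A (E + 56):
  L = 147
  E = -27 − 4·147 (+56 from intervention) = -559
  D = 198 − 4·147 + (-559) = -949
Policy B (L − 56, E := 30):
  L = 147 − 56 = 91
  E = 30
  D = 198 − 4·91 + 30 = -136
Policy C (E := 138):
  L = 147
  E = 138
  D = 198 − 4·147 + 138 = -252
Comparing — Policy A: D=-949, Policy B: D=-136, Policy C: D=-252. Highest is -136 (Policy B).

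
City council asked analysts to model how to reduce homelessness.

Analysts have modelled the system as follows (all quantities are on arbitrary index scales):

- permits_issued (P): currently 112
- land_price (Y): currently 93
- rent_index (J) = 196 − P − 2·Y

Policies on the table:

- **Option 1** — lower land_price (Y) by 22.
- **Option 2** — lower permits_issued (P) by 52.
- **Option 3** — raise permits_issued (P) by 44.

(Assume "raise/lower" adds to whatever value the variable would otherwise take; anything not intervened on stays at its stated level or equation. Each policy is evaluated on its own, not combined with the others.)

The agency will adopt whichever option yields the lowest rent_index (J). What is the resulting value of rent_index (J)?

Option 1 (Y − 22):
  P = 112
  Y = 93 − 22 = 71
  J = 196 − 112 − 2·71 = -58
Option 2 (P − 52):
  P = 112 − 52 = 60
  Y = 93
  J = 196 − 60 − 2·93 = -50
Option 3 (P + 44):
  P = 112 + 44 = 156
  Y = 93
  J = 196 − 156 − 2·93 = -146
Comparing — Option 1: J=-58, Option 2: J=-50, Option 3: J=-146. Lowest is -146 (Option 3).

-146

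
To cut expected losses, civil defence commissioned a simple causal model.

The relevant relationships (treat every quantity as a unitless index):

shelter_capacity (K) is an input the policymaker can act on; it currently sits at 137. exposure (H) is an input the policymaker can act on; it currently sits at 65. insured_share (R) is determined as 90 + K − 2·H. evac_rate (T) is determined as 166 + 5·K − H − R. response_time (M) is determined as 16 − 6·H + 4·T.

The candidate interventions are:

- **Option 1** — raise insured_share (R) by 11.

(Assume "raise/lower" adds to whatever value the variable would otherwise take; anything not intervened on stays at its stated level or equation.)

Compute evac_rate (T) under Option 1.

Option 1 (R + 11):
  K = 137
  H = 65
  R = 90 + 137 − 2·65 (+11 from intervention) = 108
  T = 166 + 5·137 − 65 − 108 = 678

678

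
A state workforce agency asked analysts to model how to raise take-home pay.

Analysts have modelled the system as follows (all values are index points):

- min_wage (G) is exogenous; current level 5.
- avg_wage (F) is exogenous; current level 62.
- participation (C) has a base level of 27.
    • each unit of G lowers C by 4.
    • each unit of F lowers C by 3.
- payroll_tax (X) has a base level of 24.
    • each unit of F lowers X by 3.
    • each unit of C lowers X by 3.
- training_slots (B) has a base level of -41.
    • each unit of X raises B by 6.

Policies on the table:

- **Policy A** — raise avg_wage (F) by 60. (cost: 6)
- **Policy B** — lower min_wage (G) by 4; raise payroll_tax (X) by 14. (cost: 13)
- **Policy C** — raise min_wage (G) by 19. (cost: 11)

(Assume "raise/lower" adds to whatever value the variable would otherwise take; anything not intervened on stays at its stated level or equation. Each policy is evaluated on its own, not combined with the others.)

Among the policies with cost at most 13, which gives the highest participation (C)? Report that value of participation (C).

-163

Policy A (F + 60):
  G = 5
  F = 62 + 60 = 122
  C = 27 − 4·5 − 3·122 = -359
Policy B (G − 4, X + 14):
  G = 5 − 4 = 1
  F = 62
  C = 27 − 4·1 − 3·62 = -163
Policy C (G + 19):
  G = 5 + 19 = 24
  F = 62
  C = 27 − 4·24 − 3·62 = -255
Comparing — Policy A: C=-359, Policy B: C=-163, Policy C: C=-255. Highest is -163 (Policy B).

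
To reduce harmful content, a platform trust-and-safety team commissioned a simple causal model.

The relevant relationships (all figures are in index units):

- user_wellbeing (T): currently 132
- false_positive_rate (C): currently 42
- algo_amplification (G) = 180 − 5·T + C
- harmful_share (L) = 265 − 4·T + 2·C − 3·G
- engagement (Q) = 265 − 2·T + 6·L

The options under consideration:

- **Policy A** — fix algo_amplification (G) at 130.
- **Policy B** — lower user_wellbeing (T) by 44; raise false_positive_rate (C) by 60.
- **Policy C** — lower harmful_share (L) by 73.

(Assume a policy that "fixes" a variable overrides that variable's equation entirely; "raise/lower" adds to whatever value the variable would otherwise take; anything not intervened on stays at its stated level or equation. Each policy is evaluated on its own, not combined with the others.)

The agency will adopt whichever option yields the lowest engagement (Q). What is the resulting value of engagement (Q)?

-3413

Policy A (G := 130):
  T = 132
  C = 42
  G = 130
  L = 265 − 4·132 + 2·42 − 3·130 = -569
  Q = 265 − 2·132 + 6·(-569) = -3413
Policy B (T − 44, C + 60):
  T = 132 − 44 = 88
  C = 42 + 60 = 102
  G = 180 − 5·88 + 102 = -158
  L = 265 − 4·88 + 2·102 − 3·(-158) = 591
  Q = 265 − 2·88 + 6·591 = 3635
Policy C (L − 73):
  T = 132
  C = 42
  G = 180 − 5·132 + 42 = -438
  L = 265 − 4·132 + 2·42 − 3·(-438) (−73 from intervention) = 1062
  Q = 265 − 2·132 + 6·1062 = 6373
Comparing — Policy A: Q=-3413, Policy B: Q=3635, Policy C: Q=6373. Lowest is -3413 (Policy A).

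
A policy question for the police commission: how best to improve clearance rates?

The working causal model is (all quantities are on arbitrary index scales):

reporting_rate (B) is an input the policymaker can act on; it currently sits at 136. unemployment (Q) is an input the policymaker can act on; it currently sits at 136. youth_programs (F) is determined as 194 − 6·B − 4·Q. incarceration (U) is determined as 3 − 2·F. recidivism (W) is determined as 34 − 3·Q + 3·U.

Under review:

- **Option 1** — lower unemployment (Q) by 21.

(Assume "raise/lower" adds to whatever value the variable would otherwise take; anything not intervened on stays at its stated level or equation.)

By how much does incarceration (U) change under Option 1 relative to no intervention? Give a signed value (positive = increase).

Baseline:
  B = 136
  Q = 136
  F = 194 − 6·136 − 4·136 = -1166
  U = 3 − 2·(-1166) = 2335
Option 1 (Q − 21):
  B = 136
  Q = 136 − 21 = 115
  F = 194 − 6·136 − 4·115 = -1082
  U = 3 − 2·(-1082) = 2167
Change in U: 2167 − 2335 = -168

-168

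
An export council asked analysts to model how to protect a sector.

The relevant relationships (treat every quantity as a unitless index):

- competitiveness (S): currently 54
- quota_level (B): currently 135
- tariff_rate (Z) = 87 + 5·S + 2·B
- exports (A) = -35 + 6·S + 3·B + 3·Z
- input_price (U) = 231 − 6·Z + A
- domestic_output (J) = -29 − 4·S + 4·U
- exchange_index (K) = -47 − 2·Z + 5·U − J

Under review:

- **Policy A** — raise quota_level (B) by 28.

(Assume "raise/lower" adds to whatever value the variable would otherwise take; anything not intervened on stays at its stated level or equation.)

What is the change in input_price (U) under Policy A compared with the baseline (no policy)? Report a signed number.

-84

Baseline:
  S = 54
  B = 135
  Z = 87 + 5·54 + 2·135 = 627
  A = -35 + 6·54 + 3·135 + 3·627 = 2575
  U = 231 − 6·627 + 2575 = -956
Policy A (B + 28):
  S = 54
  B = 135 + 28 = 163
  Z = 87 + 5·54 + 2·163 = 683
  A = -35 + 6·54 + 3·163 + 3·683 = 2827
  U = 231 − 6·683 + 2827 = -1040
Change in U: -1040 − (-956) = -84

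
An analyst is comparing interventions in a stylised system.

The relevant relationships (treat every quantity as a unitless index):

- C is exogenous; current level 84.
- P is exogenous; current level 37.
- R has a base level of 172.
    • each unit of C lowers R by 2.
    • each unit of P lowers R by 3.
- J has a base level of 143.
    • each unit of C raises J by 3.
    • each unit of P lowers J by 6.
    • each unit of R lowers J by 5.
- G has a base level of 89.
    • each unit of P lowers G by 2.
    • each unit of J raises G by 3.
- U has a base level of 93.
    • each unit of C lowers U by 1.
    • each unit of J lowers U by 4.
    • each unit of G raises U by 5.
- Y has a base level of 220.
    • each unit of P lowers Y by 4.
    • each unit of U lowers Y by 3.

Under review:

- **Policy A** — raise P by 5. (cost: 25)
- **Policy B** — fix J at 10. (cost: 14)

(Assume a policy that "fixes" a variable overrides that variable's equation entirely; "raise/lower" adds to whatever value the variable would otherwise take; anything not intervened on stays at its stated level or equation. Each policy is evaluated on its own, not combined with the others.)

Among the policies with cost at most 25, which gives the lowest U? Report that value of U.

194

Policy A (P + 5):
  C = 84
  P = 37 + 5 = 42
  R = 172 − 2·84 − 3·42 = -122
  J = 143 + 3·84 − 6·42 − 5·(-122) = 753
  G = 89 − 2·42 + 3·753 = 2264
  U = 93 − 84 − 4·753 + 5·2264 = 8317
Policy B (J := 10):
  C = 84
  P = 37
  R = 172 − 2·84 − 3·37 = -107
  J = 10
  G = 89 − 2·37 + 3·10 = 45
  U = 93 − 84 − 4·10 + 5·45 = 194
Comparing — Policy A: U=8317, Policy B: U=194. Lowest is 194 (Policy B).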